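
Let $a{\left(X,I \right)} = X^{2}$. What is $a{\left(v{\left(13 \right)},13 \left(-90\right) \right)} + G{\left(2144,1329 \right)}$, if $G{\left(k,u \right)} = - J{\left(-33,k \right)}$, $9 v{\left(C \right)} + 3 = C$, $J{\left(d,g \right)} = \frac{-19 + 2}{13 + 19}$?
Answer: $\frac{4577}{2592} \approx 1.7658$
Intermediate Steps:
$J{\left(d,g \right)} = - \frac{17}{32}$
$v{\left(C \right)} = - \frac{1}{3} + \frac{C}{9}$
$G{\left(k,u \right)} = \frac{17}{32}$ ($G{\left(k,u \right)} = \left(-1\right) \left(- \frac{17}{32}\right) = \frac{17}{32}$)
$a{\left(v{\left(13 \right)},13 \left(-90\right) \right)} + G{\left(2144,1329 \right)} = \left(- \frac{1}{3} + \frac{1}{9} \cdot 13\right)^{2} + \frac{17}{32} = \left(- \frac{1}{3} + \frac{13}{9}\right)^{2} + \frac{17}{32} = \left(\frac{10}{9}\right)^{2} + \frac{17}{32} = \frac{100}{81} + \frac{17}{32} = \frac{4577}{2592}$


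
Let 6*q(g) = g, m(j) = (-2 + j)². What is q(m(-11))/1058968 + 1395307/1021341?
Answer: 985076153965/721044957392 ≈ 1.3662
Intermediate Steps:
q(g) = g/6
q(m(-11))/1058968 + 1395307/1021341 = ((-2 - 11)²/6)/1058968 + 1395307/1021341 = ((⅙)*(-13)²)*(1/1058968) + 1395307*(1/1021341) = ((⅙)*169)*(1/1058968) + 1395307/1021341 = (169/6)*(1/1058968) + 1395307/1021341 = 169/6353808 + 1395307/1021341 = 985076153965/721044957392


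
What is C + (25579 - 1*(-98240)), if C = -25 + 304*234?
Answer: 194930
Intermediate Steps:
C = 71111 (C = -25 + 71136 = 71111)
C + (25579 - 1*(-98240)) = 71111 + (25579 - 1*(-98240)) = 71111 + (25579 + 98240) = 71111 + 123819 = 194930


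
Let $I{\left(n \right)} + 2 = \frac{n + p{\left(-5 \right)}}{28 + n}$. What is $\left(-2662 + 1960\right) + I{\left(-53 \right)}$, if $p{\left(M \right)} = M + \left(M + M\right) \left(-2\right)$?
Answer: $- \frac{17562}{25} \approx -702.48$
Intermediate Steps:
$p{\left(M \right)} = - 3 M$ ($p{\left(M \right)} = M + 2 M \left(-2\right) = M - 4 M = - 3 M$)
$I{\left(n \right)} = -2 + \frac{15 + n}{28 + n}$ ($I{\left(n \right)} = -2 + \frac{n - -15}{28 + n} = -2 + \frac{n + 15}{28 + n} = -2 + \frac{15 + n}{28 + n}$)
$\left(-2662 + 1960\right) + I{\left(-53 \right)} = \left(-2662 + 1960\right) + \frac{-41 - -53}{28 - 53} = -702 + \frac{-41 + 53}{-25} = -702 - \frac{12}{25} = - \frac{17562}{25}$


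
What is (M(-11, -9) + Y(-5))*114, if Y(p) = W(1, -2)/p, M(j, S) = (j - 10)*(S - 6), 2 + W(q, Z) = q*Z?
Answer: 180006/5 ≈ 36001.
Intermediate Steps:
W(q, Z) = -2 + Z*q (W(q, Z) = -2 + q*Z = -2 + Z*q)
M(j, S) = (-10 + j)*(-6 + S)
Y(p) = -4/p (Y(p) = (-2 - 2*1)/p = (-2 - 2)/p = -4/p)
(M(-11, -9) + Y(-5))*114 = ((60 - 10*(-9) - 6*(-11) - 9*(-11)) - 4/(-5))*114 = ((60 + 90 + 66 + 99) - 4*(-⅕))*114 = (315 + ⅘)*114 = (1579/5)*114 = 180006/5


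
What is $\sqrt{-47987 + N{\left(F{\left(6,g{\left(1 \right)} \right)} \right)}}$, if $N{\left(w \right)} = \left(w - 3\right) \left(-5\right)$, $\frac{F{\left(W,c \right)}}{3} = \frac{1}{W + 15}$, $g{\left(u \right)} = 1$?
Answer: $\frac{i \sqrt{2350663}}{7} \approx 219.03 i$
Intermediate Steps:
$F{\left(W,c \right)} = \frac{3}{15 + W}$ ($F{\left(W,c \right)} = \frac{3}{W + 15} = \frac{3}{15 + W}$)
$N{\left(w \right)} = 15 - 5 w$ ($N{\left(w \right)} = \left(-3 + w\right) \left(-5\right) = 15 - 5 w$)
$\sqrt{-47987 + N{\left(F{\left(6,g{\left(1 \right)} \right)} \right)}} = \sqrt{-47987 + \left(15 - 5 \frac{3}{15 + 6}\right)} = \sqrt{-47987 + \left(15 - 5 \cdot \frac{3}{21}\right)} = \sqrt{-47987 + \left(15 - 5 \cdot 3 \cdot \frac{1}{21}\right)} = \sqrt{-47987 + \left(15 - \frac{5}{7}\right)} = \sqrt{-47987 + \frac{100}{7}} = \sqrt{- \frac{335809}{7}} = \frac{i \sqrt{2350663}}{7}$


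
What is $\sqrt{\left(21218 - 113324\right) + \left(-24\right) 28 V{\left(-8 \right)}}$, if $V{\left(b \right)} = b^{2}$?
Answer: $i \sqrt{135114} \approx 367.58 i$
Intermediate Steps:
$\sqrt{\left(21218 - 113324\right) + \left(-24\right) 28 V{\left(-8 \right)}} = \sqrt{\left(21218 - 113324\right) + \left(-24\right) 28 \left(-8\right)^{2}} = \sqrt{-92106 - 43008} = \sqrt{-135114} = i \sqrt{135114}$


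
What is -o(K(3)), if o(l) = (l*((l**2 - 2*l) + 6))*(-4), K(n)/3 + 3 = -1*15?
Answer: -654480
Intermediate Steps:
K(n) = -54 (K(n) = -9 + 3*(-1*15) = -9 + 3*(-15) = -9 - 45 = -54)
o(l) = -4*l*(6 + l**2 - 2*l) (o(l) = (l*(6 + l**2 - 2*l))*(-4) = -4*l*(6 + l**2 - 2*l))
-o(K(3)) = -4*(-54)*(-6 - 1*(-54)**2 + 2*(-54)) = -4*(-54)*(-6 - 1*2916 - 108) = -4*(-54)*(-6 - 2916 - 108) = -4*(-54)*(-3030) = -1*654480 = -654480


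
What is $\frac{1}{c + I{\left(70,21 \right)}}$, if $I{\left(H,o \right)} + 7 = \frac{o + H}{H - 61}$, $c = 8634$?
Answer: $\frac{9}{77734} \approx 0.00011578$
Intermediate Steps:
$I{\left(H,o \right)} = -7 + \frac{H + o}{-61 + H}$ ($I{\left(H,o \right)} = -7 + \frac{o + H}{H - 61} = -7 + \frac{H + o}{-61 + H}$)
$\frac{1}{c + I{\left(70,21 \right)}} = \frac{1}{8634 + \frac{427 + 21 - 420}{-61 + 70}} = \frac{1}{8634 + \frac{427 + 21 - 420}{9}} = \frac{1}{8634 + \frac{1}{9} \cdot 28} = \frac{1}{8634 + \frac{28}{9}} = \frac{1}{\frac{77734}{9}} = \frac{9}{77734}$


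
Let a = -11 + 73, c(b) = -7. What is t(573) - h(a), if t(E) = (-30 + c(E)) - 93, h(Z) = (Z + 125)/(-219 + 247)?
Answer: -3827/28 ≈ -136.68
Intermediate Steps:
a = 62
h(Z) = 125/28 + Z/28 (h(Z) = (125 + Z)/28 = (125 + Z)*(1/28) = 125/28 + Z/28)
t(E) = -130 (t(E) = (-30 - 7) - 93 = -37 - 93 = -130)
t(573) - h(a) = -130 - (125/28 + (1/28)*62) = -130 - (125/28 + 31/14) = -130 - 1*187/28 = -130 - 187/28 = -3827/28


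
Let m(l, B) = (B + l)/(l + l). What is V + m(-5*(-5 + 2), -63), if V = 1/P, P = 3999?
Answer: -31987/19995 ≈ -1.5998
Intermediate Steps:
m(l, B) = (B + l)/(2*l) (m(l, B) = (B + l)/((2*l)) = (B + l)*(1/(2*l)) = (B + l)/(2*l))
V = 1/3999 ≈ 0.00025006
V + m(-5*(-5 + 2), -63) = 1/3999 + (-63 - 5*(-5 + 2))/(2*((-5*(-5 + 2)))) = 1/3999 + (-63 - 5*(-3))/(2*((-5*(-3)))) = 1/3999 + (½)*(-63 + 15)/15 = 1/3999 + (½)*(1/15)*(-48) = 1/3999 - 8/5 = -31987/19995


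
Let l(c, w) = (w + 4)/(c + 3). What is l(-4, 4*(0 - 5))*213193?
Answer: 3411088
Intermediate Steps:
l(c, w) = (4 + w)/(3 + c)
l(-4, 4*(0 - 5))*213193 = ((4 + 4*(0 - 5))/(3 - 4))*213193 = ((4 + 4*(-5))/(-1))*213193 = -(4 - 20)*213193 = -1*(-16)*213193 = 16*213193 = 3411088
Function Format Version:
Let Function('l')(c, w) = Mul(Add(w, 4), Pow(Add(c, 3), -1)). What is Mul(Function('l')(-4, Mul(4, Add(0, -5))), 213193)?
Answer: 3411088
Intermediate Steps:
Function('l')(c, w) = Mul(Pow(Add(3, c), -1), Add(4, w)) (Function('l')(c, w) = Mul(Add(4, w), Pow(Add(3, c), -1)) = Mul(Pow(Add(3, c), -1), Add(4, w)))
Mul(Function('l')(-4, Mul(4, Add(0, -5))), 213193) = Mul(Mul(Pow(Add(3, -4), -1), Add(4, Mul(4, Add(0, -5)))), 213193) = Mul(Mul(Pow(-1, -1), Add(4, Mul(4, -5))), 213193) = Mul(Mul(-1, Add(4, -20)), 213193) = Mul(Mul(-1, -16), 213193) = Mul(16, 213193) = 3411088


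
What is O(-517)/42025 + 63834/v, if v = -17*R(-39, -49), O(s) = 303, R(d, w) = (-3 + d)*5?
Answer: 89456852/5000975 ≈ 17.888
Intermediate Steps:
R(d, w) = -15 + 5*d
v = 3570 (v = -17*(-15 + 5*(-39)) = -17*(-15 - 195) = -17*(-210) = 3570)
O(-517)/42025 + 63834/v = 303/42025 + 63834/3570 = 303*(1/42025) + 63834*(1/3570) = 303/42025 + 10639/595 = 89456852/5000975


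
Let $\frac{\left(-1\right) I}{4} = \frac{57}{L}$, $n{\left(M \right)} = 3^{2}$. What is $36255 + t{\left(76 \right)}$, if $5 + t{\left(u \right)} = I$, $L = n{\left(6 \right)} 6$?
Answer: $\frac{326212}{9} \approx 36246.0$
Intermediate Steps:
$n{\left(M \right)} = 9$
$L = 54$ ($L = 9 \cdot 6 = 54$)
$I = - \frac{38}{9}$ ($I = - 4 \cdot \frac{57}{54} = - 4 \cdot 57 \cdot \frac{1}{54} = \left(-4\right) \frac{19}{18} = - \frac{38}{9} \approx -4.2222$)
$t{\left(u \right)} = - \frac{83}{9}$ ($t{\left(u \right)} = -5 - \frac{38}{9} = - \frac{83}{9}$)
$36255 + t{\left(76 \right)} = 36255 - \frac{83}{9} = \frac{326212}{9}$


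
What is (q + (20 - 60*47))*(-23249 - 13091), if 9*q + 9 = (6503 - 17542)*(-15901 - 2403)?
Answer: -7341866391980/9 ≈ -8.1576e+11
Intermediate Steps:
q = 202057847/9 (q = -1 + ((6503 - 17542)*(-15901 - 2403))/9 = -1 + (-11039*(-18304))/9 = -1 + (⅑)*202057856 = -1 + 202057856/9 = 202057847/9 ≈ 2.2451e+7)
(q + (20 - 60*47))*(-23249 - 13091) = (202057847/9 + (20 - 60*47))*(-23249 - 13091) = (202057847/9 + (20 - 2820))*(-36340) = (202057847/9 - 2800)*(-36340) = (202032647/9)*(-36340) = -7341866391980/9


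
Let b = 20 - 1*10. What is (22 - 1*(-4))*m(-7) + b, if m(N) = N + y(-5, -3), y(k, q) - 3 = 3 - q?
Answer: 62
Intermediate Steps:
y(k, q) = 6 - q (y(k, q) = 3 + (3 - q) = 6 - q)
m(N) = 9 + N (m(N) = N + (6 - 1*(-3)) = N + (6 + 3) = N + 9 = 9 + N)
b = 10 (b = 20 - 10 = 10)
(22 - 1*(-4))*m(-7) + b = (22 - 1*(-4))*(9 - 7) + 10 = (22 + 4)*2 + 10 = 26*2 + 10 = 52 + 10 = 62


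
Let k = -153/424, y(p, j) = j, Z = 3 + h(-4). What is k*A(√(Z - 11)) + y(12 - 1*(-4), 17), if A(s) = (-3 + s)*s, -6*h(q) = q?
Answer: 4165/212 + 153*I*√66/424 ≈ 19.646 + 2.9316*I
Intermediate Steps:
h(q) = -q/6
Z = 11/3 (Z = 3 - ⅙*(-4) = 3 + ⅔ = 11/3 ≈ 3.6667)
A(s) = s*(-3 + s)
k = -153/424 (k = -153*1/424 = -153/424 ≈ -0.36085)
k*A(√(Z - 11)) + y(12 - 1*(-4), 17) = -153*√(11/3 - 11)*(-3 + √(11/3 - 11))/424 + 17 = -153*√(-22/3)*(-3 + √(-22/3))/424 + 17 = -153*I*√66/3*(-3 + I*√66/3)/424 + 17 = -51*I*√66*(-3 + I*√66/3)/424 + 17 = 17 - 51*I*√66*(-3 + I*√66/3)/424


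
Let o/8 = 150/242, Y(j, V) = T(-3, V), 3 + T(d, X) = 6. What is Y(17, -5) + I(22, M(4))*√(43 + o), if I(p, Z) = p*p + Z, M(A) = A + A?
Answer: 3 + 492*√5803/11 ≈ 3410.2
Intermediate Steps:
M(A) = 2*A
I(p, Z) = Z + p² (I(p, Z) = p² + Z = Z + p²)
T(d, X) = 3 (T(d, X) = -3 + 6 = 3)
Y(j, V) = 3
o = 600/121 (o = 8*(150/242) = 8*(150*(1/242)) = 8*(75/121) = 600/121 ≈ 4.9587)
Y(17, -5) + I(22, M(4))*√(43 + o) = 3 + (2*4 + 22²)*√(43 + 600/121) = 3 + (8 + 484)*√(5803/121) = 3 + 492*(√5803/11) = 3 + 492*√5803/11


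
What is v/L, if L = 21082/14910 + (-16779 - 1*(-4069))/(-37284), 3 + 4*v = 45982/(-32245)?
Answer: -220380594343/349509784734 ≈ -0.63054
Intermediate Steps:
v = -142717/128980 (v = -3/4 + (45982/(-32245))/4 = -3/4 + (45982*(-1/32245))/4 = -3/4 + (1/4)*(-45982/32245) = -3/4 - 22991/64490 = -142717/128980 ≈ -1.1065)
L = 27097983/15441790 (L = 21082*(1/14910) + (-16779 + 4069)*(-1/37284) = 10541/7455 - 12710*(-1/37284) = 10541/7455 + 6355/18642 = 27097983/15441790 ≈ 1.7548)
v/L = -142717/(128980*27097983/15441790) = -142717/128980*15441790/27097983 = -220380594343/349509784734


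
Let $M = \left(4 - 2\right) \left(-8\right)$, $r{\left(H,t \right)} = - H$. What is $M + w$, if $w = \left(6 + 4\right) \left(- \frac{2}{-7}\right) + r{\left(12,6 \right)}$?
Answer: $- \frac{176}{7} \approx -25.143$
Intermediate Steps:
$M = -16$ ($M = 2 \left(-8\right) = -16$)
$w = - \frac{64}{7}$ ($w = \left(6 + 4\right) \left(- \frac{2}{-7}\right) - 12 = 10 \left(\left(-2\right) \left(- \frac{1}{7}\right)\right) - 12 = 10 \cdot \frac{2}{7} - 12 = \frac{20}{7} - 12 = - \frac{64}{7} \approx -9.1429$)
$M + w = -16 - \frac{64}{7} = - \frac{176}{7}$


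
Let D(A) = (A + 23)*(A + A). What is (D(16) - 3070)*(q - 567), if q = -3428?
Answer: 7278890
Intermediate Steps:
D(A) = 2*A*(23 + A) (D(A) = (23 + A)*(2*A) = 2*A*(23 + A))
(D(16) - 3070)*(q - 567) = (2*16*(23 + 16) - 3070)*(-3428 - 567) = (2*16*39 - 3070)*(-3995) = (1248 - 3070)*(-3995) = -1822*(-3995) = 7278890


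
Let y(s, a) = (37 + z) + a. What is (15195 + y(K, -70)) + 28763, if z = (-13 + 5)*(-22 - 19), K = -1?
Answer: 44253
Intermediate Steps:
z = 328 (z = -8*(-41) = 328)
y(s, a) = 365 + a (y(s, a) = (37 + 328) + a = 365 + a)
(15195 + y(K, -70)) + 28763 = (15195 + (365 - 70)) + 28763 = (15195 + 295) + 28763 = 15490 + 28763 = 44253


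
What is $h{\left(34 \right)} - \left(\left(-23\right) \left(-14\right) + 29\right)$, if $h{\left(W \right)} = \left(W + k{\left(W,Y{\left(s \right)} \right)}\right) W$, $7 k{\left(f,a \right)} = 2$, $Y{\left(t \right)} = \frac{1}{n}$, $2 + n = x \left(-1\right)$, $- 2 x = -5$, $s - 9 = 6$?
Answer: $\frac{5703}{7} \approx 814.71$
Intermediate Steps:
$s = 15$ ($s = 9 + 6 = 15$)
$x = \frac{5}{2}$ ($x = \left(- \frac{1}{2}\right) \left(-5\right) = \frac{5}{2} \approx 2.5$)
$n = - \frac{9}{2}$ ($n = -2 + \frac{5}{2} \left(-1\right) = -2 - \frac{5}{2} = - \frac{9}{2} \approx -4.5$)
$Y{\left(t \right)} = - \frac{2}{9}$ ($Y{\left(t \right)} = \frac{1}{- \frac{9}{2}} = - \frac{2}{9}$)
$k{\left(f,a \right)} = \frac{2}{7}$ ($k{\left(f,a \right)} = \frac{1}{7} \cdot 2 = \frac{2}{7}$)
$h{\left(W \right)} = W \left(\frac{2}{7} + W\right)$ ($h{\left(W \right)} = \left(W + \frac{2}{7}\right) W = \left(\frac{2}{7} + W\right) W = W \left(\frac{2}{7} + W\right)$)
$h{\left(34 \right)} - \left(\left(-23\right) \left(-14\right) + 29\right) = \frac{1}{7} \cdot 34 \left(2 + 7 \cdot 34\right) - \left(\left(-23\right) \left(-14\right) + 29\right) = \frac{1}{7} \cdot 34 \left(2 + 238\right) - \left(322 + 29\right) = \frac{1}{7} \cdot 34 \cdot 240 - 351 = \frac{8160}{7} - 351 = \frac{5703}{7}$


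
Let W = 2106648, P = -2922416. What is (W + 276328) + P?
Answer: -539440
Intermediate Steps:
(W + 276328) + P = (2106648 + 276328) - 2922416 = 2382976 - 2922416 = -539440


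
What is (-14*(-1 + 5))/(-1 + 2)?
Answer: -56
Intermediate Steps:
(-14*(-1 + 5))/(-1 + 2) = -14*4/1 = -56*1 = -56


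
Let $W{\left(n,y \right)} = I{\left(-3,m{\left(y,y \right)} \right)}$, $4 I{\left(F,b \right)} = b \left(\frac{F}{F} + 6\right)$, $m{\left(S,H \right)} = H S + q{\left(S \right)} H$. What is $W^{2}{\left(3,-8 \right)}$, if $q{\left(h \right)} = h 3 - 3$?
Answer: $240100$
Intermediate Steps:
$q{\left(h \right)} = -3 + 3 h$ ($q{\left(h \right)} = 3 h - 3 = -3 + 3 h$)
$m{\left(S,H \right)} = H S + H \left(-3 + 3 S\right)$ ($m{\left(S,H \right)} = H S + \left(-3 + 3 S\right) H = H S + H \left(-3 + 3 S\right)$)
$I{\left(F,b \right)} = \frac{7 b}{4}$ ($I{\left(F,b \right)} = \frac{b \left(\frac{F}{F} + 6\right)}{4} = \frac{b \left(1 + 6\right)}{4} = \frac{b 7}{4} = \frac{7 b}{4}$)
$W{\left(n,y \right)} = \frac{7 y \left(-3 + 4 y\right)}{4}$
$W^{2}{\left(3,-8 \right)} = \left(\frac{7}{4} \left(-8\right) \left(-3 + 4 \left(-8\right)\right)\right)^{2} = \left(\frac{7}{4} \left(-8\right) \left(-3 - 32\right)\right)^{2} = \left(\frac{7}{4} \left(-8\right) \left(-35\right)\right)^{2} = 490^{2} = 240100$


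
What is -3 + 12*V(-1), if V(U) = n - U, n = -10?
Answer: -111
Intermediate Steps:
V(U) = -10 - U
-3 + 12*V(-1) = -3 + 12*(-10 - 1*(-1)) = -3 + 12*(-10 + 1) = -3 + 12*(-9) = -3 - 108 = -111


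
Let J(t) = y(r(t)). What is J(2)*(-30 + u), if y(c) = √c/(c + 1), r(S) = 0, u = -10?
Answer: 0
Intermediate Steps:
y(c) = √c/(1 + c)
J(t) = 0 (J(t) = √0/(1 + 0) = 0/1 = 0*1 = 0)
J(2)*(-30 + u) = 0*(-30 - 10) = 0*(-40) = 0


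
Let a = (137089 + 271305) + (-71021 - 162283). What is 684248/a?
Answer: 342124/87545 ≈ 3.9080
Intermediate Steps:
a = 175090 (a = 408394 - 233304 = 175090)
684248/a = 684248/175090 = 684248*(1/175090) = 342124/87545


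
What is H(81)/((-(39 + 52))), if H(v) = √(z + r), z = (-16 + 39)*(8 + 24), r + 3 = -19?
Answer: -√714/91 ≈ -0.29363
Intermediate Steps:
r = -22 (r = -3 - 19 = -22)
z = 736 (z = 23*32 = 736)
H(v) = √714 (H(v) = √(736 - 22) = √714)
H(81)/((-(39 + 52))) = √714/((-(39 + 52))) = √714/((-1*91)) = √714/(-91) = √714*(-1/91) = -√714/91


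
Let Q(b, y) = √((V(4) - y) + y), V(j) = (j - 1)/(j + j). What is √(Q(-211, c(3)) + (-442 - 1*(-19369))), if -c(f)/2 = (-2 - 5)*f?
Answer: √(75708 + √6)/2 ≈ 137.58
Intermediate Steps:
c(f) = 14*f (c(f) = -2*(-2 - 5)*f = -(-14)*f = 14*f)
V(j) = (-1 + j)/(2*j) (V(j) = (-1 + j)/((2*j)) = (-1 + j)*(1/(2*j)) = (-1 + j)/(2*j))
Q(b, y) = √6/4 (Q(b, y) = √(((½)*(-1 + 4)/4 - y) + y) = √(((½)*(¼)*3 - y) + y) = √((3/8 - y) + y) = √(3/8) = √6/4)
√(Q(-211, c(3)) + (-442 - 1*(-19369))) = √(√6/4 + (-442 - 1*(-19369))) = √(√6/4 + (-442 + 19369)) = √(√6/4 + 18927) = √(18927 + √6/4)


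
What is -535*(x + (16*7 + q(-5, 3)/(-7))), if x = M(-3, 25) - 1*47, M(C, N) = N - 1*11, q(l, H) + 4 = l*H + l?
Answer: -308695/7 ≈ -44099.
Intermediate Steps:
q(l, H) = -4 + l + H*l (q(l, H) = -4 + (l*H + l) = -4 + (H*l + l) = -4 + (l + H*l) = -4 + l + H*l)
M(C, N) = -11 + N (M(C, N) = N - 11 = -11 + N)
x = -33 (x = (-11 + 25) - 1*47 = 14 - 47 = -33)
-535*(x + (16*7 + q(-5, 3)/(-7))) = -535*(-33 + (16*7 + (-4 - 5 + 3*(-5))/(-7))) = -535*(-33 + (112 + (-4 - 5 - 15)*(-⅐))) = -535*(-33 + (112 - 24*(-⅐))) = -535*(-33 + (112 + 24/7)) = -535*(-33 + 808/7) = -535*577/7 = -308695/7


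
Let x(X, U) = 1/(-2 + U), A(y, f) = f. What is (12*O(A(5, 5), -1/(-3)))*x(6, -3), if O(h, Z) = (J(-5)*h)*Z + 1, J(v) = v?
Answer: 88/5 ≈ 17.600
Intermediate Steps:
O(h, Z) = 1 - 5*Z*h (O(h, Z) = (-5*h)*Z + 1 = -5*Z*h + 1 = 1 - 5*Z*h)
(12*O(A(5, 5), -1/(-3)))*x(6, -3) = (12*(1 - 5*-1/(-3)*5))/(-2 - 3) = (12*(1 - 5*(-1/3*(-1))*5))/(-5) = (12*(1 - 5*1/3*5))*(-1/5) = (12*(1 - 25/3))*(-1/5) = (12*(-22/3))*(-1/5) = -88*(-1/5) = 88/5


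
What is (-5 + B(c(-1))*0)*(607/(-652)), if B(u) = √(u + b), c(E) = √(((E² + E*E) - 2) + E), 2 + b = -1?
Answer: 3035/652 ≈ 4.6549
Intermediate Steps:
b = -3 (b = -2 - 1 = -3)
c(E) = √(-2 + E + 2*E²) (c(E) = √(((E² + E²) - 2) + E) = √((2*E² - 2) + E) = √((-2 + 2*E²) + E) = √(-2 + E + 2*E²))
B(u) = √(-3 + u) (B(u) = √(u - 3) = √(-3 + u))
(-5 + B(c(-1))*0)*(607/(-652)) = (-5 + √(-3 + √(-2 - 1 + 2*(-1)²))*0)*(607/(-652)) = (-5 + √(-3 + √(-2 - 1 + 2*1))*0)*(607*(-1/652)) = (-5 + √(-3 + √(-2 - 1 + 2))*0)*(-607/652) = (-5 + √(-3 + √(-1))*0)*(-607/652) = (-5 + √(-3 + I)*0)*(-607/652) = (-5 + 0)*(-607/652) = -5*(-607/652) = 3035/652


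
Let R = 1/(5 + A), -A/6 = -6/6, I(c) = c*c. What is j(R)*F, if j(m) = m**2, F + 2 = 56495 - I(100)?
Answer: 46493/121 ≈ 384.24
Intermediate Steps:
I(c) = c**2
A = 6 (A = -(-36)/6 = -6*(-1) = 6)
F = 46493 (F = -2 + (56495 - 1*100**2) = -2 + (56495 - 1*10000) = -2 + (56495 - 10000) = -2 + 46495 = 46493)
R = 1/11 (R = 1/(5 + 6) = 1/11 ≈ 0.090909)
j(R)*F = (1/11)**2*46493 = (1/121)*46493 = 46493/121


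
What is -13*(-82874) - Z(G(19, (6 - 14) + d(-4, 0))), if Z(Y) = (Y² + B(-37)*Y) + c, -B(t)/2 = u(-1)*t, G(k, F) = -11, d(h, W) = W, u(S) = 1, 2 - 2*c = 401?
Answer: 2156509/2 ≈ 1.0783e+6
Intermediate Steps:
c = -399/2 (c = 1 - ½*401 = 1 - 401/2 = -399/2 ≈ -199.50)
B(t) = -2*t
Z(Y) = -399/2 + Y² + 74*Y (Z(Y) = (Y² + (-2*(-37))*Y) - 399/2 = (Y² + 74*Y) - 399/2 = -399/2 + Y² + 74*Y)
-13*(-82874) - Z(G(19, (6 - 14) + d(-4, 0))) = -13*(-82874) - (-399/2 + (-11)² + 74*(-11)) = 1077362 - (-399/2 + 121 - 814) = 1077362 - 1*(-1785/2) = 1077362 + 1785/2 = 2156509/2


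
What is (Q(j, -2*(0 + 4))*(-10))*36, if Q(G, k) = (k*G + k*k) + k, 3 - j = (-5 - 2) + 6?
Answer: -8640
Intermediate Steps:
j = 4 (j = 3 - ((-5 - 2) + 6) = 3 - (-7 + 6) = 3 - 1*(-1) = 3 + 1 = 4)
Q(G, k) = k + k**2 + G*k (Q(G, k) = (G*k + k**2) + k = (k**2 + G*k) + k = k + k**2 + G*k)
(Q(j, -2*(0 + 4))*(-10))*36 = (((-2*(0 + 4))*(1 + 4 - 2*(0 + 4)))*(-10))*36 = (((-2*4)*(1 + 4 - 2*4))*(-10))*36 = (-8*(1 + 4 - 8)*(-10))*36 = (-8*(-3)*(-10))*36 = (24*(-10))*36 = -240*36 = -8640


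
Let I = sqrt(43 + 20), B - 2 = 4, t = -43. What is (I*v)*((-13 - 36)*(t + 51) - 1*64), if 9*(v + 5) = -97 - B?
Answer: 22496*sqrt(7) ≈ 59519.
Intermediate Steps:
B = 6 (B = 2 + 4 = 6)
v = -148/9 (v = -5 + (-97 - 1*6)/9 = -5 + (-97 - 6)/9 = -5 + (1/9)*(-103) = -5 - 103/9 = -148/9 ≈ -16.444)
I = 3*sqrt(7) (I = sqrt(63) = 3*sqrt(7) ≈ 7.9373)
(I*v)*((-13 - 36)*(t + 51) - 1*64) = ((3*sqrt(7))*(-148/9))*((-13 - 36)*(-43 + 51) - 1*64) = (-148*sqrt(7)/3)*(-49*8 - 64) = (-148*sqrt(7)/3)*(-392 - 64) = -148*sqrt(7)/3*(-456) = 22496*sqrt(7)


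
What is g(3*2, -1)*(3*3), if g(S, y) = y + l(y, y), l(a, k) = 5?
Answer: 36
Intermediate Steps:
g(S, y) = 5 + y (g(S, y) = y + 5 = 5 + y)
g(3*2, -1)*(3*3) = (5 - 1)*(3*3) = 4*9 = 36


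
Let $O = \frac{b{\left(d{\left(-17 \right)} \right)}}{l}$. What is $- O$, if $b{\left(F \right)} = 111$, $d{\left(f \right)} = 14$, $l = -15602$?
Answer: $\frac{111}{15602} \approx 0.0071145$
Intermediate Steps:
$O = - \frac{111}{15602}$ ($O = \frac{111}{-15602} = 111 \left(- \frac{1}{15602}\right) = - \frac{111}{15602} \approx -0.0071145$)
$- O = \left(-1\right) \left(- \frac{111}{15602}\right) = \frac{111}{15602}$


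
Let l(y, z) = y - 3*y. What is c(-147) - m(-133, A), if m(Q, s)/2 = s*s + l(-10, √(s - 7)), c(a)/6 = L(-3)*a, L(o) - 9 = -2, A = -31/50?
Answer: -7768461/1250 ≈ -6214.8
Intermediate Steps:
l(y, z) = -2*y
A = -31/50 (A = -31*1/50 = -31/50 ≈ -0.62000)
L(o) = 7 (L(o) = 9 - 2 = 7)
c(a) = 42*a (c(a) = 6*(7*a) = 42*a)
m(Q, s) = 40 + 2*s² (m(Q, s) = 2*(s*s - 2*(-10)) = 2*(s² + 20) = 2*(20 + s²) = 40 + 2*s²)
c(-147) - m(-133, A) = 42*(-147) - (40 + 2*(-31/50)²) = -6174 - (40 + 2*(961/2500)) = -6174 - (40 + 961/1250) = -6174 - 1*50961/1250 = -6174 - 50961/1250 = -7768461/1250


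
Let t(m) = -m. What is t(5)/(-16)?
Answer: 5/16 ≈ 0.31250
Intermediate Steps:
t(5)/(-16) = -1*5/(-16) = -5*(-1/16) = 5/16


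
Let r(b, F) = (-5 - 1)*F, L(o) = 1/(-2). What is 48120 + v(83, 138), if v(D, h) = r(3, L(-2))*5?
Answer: 48135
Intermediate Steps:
L(o) = -1/2
r(b, F) = -6*F
v(D, h) = 15 (v(D, h) = -6*(-1/2)*5 = 3*5 = 15)
48120 + v(83, 138) = 48120 + 15 = 48135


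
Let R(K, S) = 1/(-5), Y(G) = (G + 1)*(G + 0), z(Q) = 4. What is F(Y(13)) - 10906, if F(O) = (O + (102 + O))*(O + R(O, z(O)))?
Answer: 369064/5 ≈ 73813.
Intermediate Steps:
Y(G) = G*(1 + G) (Y(G) = (1 + G)*G = G*(1 + G))
R(K, S) = -⅕
F(O) = (102 + 2*O)*(-⅕ + O) (F(O) = (O + (102 + O))*(O - ⅕) = (102 + 2*O)*(-⅕ + O))
F(Y(13)) - 10906 = (-102/5 + 2*(13*(1 + 13))² + 508*(13*(1 + 13))/5) - 10906 = (-102/5 + 2*(13*14)² + 508*(13*14)/5) - 10906 = (-102/5 + 2*182² + (508/5)*182) - 10906 = (-102/5 + 2*33124 + 92456/5) - 10906 = (-102/5 + 66248 + 92456/5) - 10906 = 423594/5 - 10906 = 369064/5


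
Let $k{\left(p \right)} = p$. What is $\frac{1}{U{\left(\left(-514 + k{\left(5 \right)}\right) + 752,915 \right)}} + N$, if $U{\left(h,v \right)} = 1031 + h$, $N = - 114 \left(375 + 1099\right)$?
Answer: $- \frac{214077863}{1274} \approx -1.6804 \cdot 10^{5}$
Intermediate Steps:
$N = -168036$ ($N = \left(-114\right) 1474 = -168036$)
$\frac{1}{U{\left(\left(-514 + k{\left(5 \right)}\right) + 752,915 \right)}} + N = \frac{1}{1031 + \left(\left(-514 + 5\right) + 752\right)} - 168036 = \frac{1}{1031 + \left(-509 + 752\right)} - 168036 = \frac{1}{1031 + 243} - 168036 = \frac{1}{1274} - 168036 = - \frac{214077863}{1274}$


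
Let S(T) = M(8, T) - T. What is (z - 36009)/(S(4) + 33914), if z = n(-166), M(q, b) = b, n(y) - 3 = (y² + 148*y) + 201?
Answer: -32817/33914 ≈ -0.96765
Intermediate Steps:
n(y) = 204 + y² + 148*y (n(y) = 3 + ((y² + 148*y) + 201) = 3 + (201 + y² + 148*y) = 204 + y² + 148*y)
z = 3192 (z = 204 + (-166)² + 148*(-166) = 204 + 27556 - 24568 = 3192)
S(T) = 0 (S(T) = T - T = 0)
(z - 36009)/(S(4) + 33914) = (3192 - 36009)/(0 + 33914) = -32817/33914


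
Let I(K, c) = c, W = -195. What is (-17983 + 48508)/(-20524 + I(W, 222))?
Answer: -30525/20302 ≈ -1.5035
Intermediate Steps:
(-17983 + 48508)/(-20524 + I(W, 222)) = (-17983 + 48508)/(-20524 + 222) = 30525/(-20302) = 30525*(-1/20302) = -30525/20302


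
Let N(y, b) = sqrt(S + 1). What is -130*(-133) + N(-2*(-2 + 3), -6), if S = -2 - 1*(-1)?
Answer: 17290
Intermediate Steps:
S = -1 (S = -2 + 1 = -1)
N(y, b) = 0 (N(y, b) = sqrt(-1 + 1) = sqrt(0) = 0)
-130*(-133) + N(-2*(-2 + 3), -6) = -130*(-133) + 0 = 17290 + 0 = 17290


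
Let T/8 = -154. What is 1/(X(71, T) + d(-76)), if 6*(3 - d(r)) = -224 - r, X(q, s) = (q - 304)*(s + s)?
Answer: 3/1722419 ≈ 1.7417e-6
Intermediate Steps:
T = -1232 (T = 8*(-154) = -1232)
X(q, s) = 2*s*(-304 + q) (X(q, s) = (-304 + q)*(2*s) = 2*s*(-304 + q))
d(r) = 121/3 + r/6 (d(r) = 3 - (-224 - r)/6 = 3 + (112/3 + r/6) = 121/3 + r/6)
1/(X(71, T) + d(-76)) = 1/(2*(-1232)*(-304 + 71) + (121/3 + (1/6)*(-76))) = 1/(2*(-1232)*(-233) + (121/3 - 38/3)) = 1/(574112 + 83/3) = 1/(1722419/3) = 3/1722419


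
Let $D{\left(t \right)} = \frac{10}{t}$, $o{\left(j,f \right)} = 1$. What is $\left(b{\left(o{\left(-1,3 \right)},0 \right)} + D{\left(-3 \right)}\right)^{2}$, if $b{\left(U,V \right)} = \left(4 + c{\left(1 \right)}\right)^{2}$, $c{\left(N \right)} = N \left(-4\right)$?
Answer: $\frac{100}{9} \approx 11.111$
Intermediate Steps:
$c{\left(N \right)} = - 4 N$
$b{\left(U,V \right)} = 0$ ($b{\left(U,V \right)} = \left(4 - 4\right)^{2} = 0^{2} = 0$)
$\left(b{\left(o{\left(-1,3 \right)},0 \right)} + D{\left(-3 \right)}\right)^{2} = \left(0 + \frac{10}{-3}\right)^{2} = \left(0 + 10 \left(- \frac{1}{3}\right)\right)^{2} = \left(0 - \frac{10}{3}\right)^{2} = \left(- \frac{10}{3}\right)^{2} = \frac{100}{9}$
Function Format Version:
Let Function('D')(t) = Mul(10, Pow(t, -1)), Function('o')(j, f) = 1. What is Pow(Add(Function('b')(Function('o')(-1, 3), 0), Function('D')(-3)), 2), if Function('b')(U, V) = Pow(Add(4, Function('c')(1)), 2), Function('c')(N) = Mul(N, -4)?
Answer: Rational(100, 9) ≈ 11.111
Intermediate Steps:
Function('c')(N) = Mul(-4, N)
Function('b')(U, V) = 0 (Function('b')(U, V) = Pow(Add(4, Mul(-4, 1)), 2) = Pow(Add(4, -4), 2) = Pow(0, 2) = 0)
Pow(Add(Function('b')(Function('o')(-1, 3), 0), Function('D')(-3)), 2) = Pow(Add(0, Mul(10, Pow(-3, -1))), 2) = Pow(Add(0, Mul(10, Rational(-1, 3))), 2) = Pow(Add(0, Rational(-10, 3)), 2) = Pow(Rational(-10, 3), 2) = Rational(100, 9)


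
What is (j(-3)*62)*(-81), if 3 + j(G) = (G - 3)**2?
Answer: -165726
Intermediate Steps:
j(G) = -3 + (-3 + G)**2 (j(G) = -3 + (G - 3)**2 = -3 + (-3 + G)**2)
(j(-3)*62)*(-81) = ((-3 + (-3 - 3)**2)*62)*(-81) = ((-3 + (-6)**2)*62)*(-81) = ((-3 + 36)*62)*(-81) = (33*62)*(-81) = 2046*(-81) = -165726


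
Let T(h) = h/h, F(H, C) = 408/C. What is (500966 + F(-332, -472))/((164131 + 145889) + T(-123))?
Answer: 29556943/18291239 ≈ 1.6159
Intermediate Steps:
T(h) = 1
(500966 + F(-332, -472))/((164131 + 145889) + T(-123)) = (500966 + 408/(-472))/((164131 + 145889) + 1) = (500966 + 408*(-1/472))/(310020 + 1) = (500966 - 51/59)/310021 = (29556943/59)*(1/310021) = 29556943/18291239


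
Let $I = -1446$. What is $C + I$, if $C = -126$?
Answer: $-1572$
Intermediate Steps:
$C + I = -126 - 1446 = -1572$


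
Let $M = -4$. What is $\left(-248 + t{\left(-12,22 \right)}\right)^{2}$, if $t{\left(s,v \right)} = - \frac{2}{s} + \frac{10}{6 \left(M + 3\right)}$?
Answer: $\frac{249001}{4} \approx 62250.0$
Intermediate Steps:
$t{\left(s,v \right)} = - \frac{5}{3} - \frac{2}{s}$ ($t{\left(s,v \right)} = - \frac{2}{s} + \frac{10}{6 \left(-4 + 3\right)} = - \frac{2}{s} + \frac{10}{6 \left(-1\right)} = - \frac{2}{s} + \frac{10}{-6} = - \frac{2}{s} + 10 \left(- \frac{1}{6}\right) = - \frac{2}{s} - \frac{5}{3} = - \frac{5}{3} - \frac{2}{s}$)
$\left(-248 + t{\left(-12,22 \right)}\right)^{2} = \left(-248 - \left(\frac{5}{3} + \frac{2}{-12}\right)\right)^{2} = \left(-248 - \frac{3}{2}\right)^{2} = \left(- \frac{499}{2}\right)^{2} = \frac{249001}{4}$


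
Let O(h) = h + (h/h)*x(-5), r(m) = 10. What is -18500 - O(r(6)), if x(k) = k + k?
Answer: -18500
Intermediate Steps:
x(k) = 2*k
O(h) = -10 + h (O(h) = h + (h/h)*(2*(-5)) = h + 1*(-10) = h - 10 = -10 + h)
-18500 - O(r(6)) = -18500 - (-10 + 10) = -18500 - 1*0 = -18500 + 0 = -18500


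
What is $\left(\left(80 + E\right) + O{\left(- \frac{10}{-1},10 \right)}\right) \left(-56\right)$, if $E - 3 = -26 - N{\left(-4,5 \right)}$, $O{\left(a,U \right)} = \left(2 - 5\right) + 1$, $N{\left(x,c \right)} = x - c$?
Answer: $-3584$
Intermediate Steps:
$O{\left(a,U \right)} = -2$ ($O{\left(a,U \right)} = -3 + 1 = -2$)
$E = -14$ ($E = 3 - \left(22 - 5\right) = 3 - 17 = -14$)
$\left(\left(80 + E\right) + O{\left(- \frac{10}{-1},10 \right)}\right) \left(-56\right) = \left(\left(80 - 14\right) - 2\right) \left(-56\right) = \left(66 - 2\right) \left(-56\right) = 64 \left(-56\right) = -3584$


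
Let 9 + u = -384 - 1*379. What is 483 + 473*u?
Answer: -364673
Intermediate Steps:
u = -772 (u = -9 + (-384 - 1*379) = -9 + (-384 - 379) = -9 - 763 = -772)
483 + 473*u = 483 + 473*(-772) = 483 - 365156 = -364673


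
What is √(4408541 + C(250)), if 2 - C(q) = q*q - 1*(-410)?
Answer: √4345633 ≈ 2084.6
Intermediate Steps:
C(q) = -408 - q² (C(q) = 2 - (q*q - 1*(-410)) = 2 - (q² + 410) = 2 - (410 + q²) = 2 + (-410 - q²) = -408 - q²)
√(4408541 + C(250)) = √(4408541 + (-408 - 1*250²)) = √(4408541 + (-408 - 1*62500)) = √(4408541 + (-408 - 62500)) = √(4408541 - 62908) = √4345633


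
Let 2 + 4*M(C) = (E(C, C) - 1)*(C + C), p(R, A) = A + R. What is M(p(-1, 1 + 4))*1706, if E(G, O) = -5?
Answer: -21325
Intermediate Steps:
M(C) = -½ - 3*C (M(C) = -½ + ((-5 - 1)*(C + C))/4 = -½ + (-12*C)/4 = -½ - 3*C)
M(p(-1, 1 + 4))*1706 = (-½ - 3*((1 + 4) - 1))*1706 = (-½ - 3*(5 - 1))*1706 = (-½ - 3*4)*1706 = (-½ - 12)*1706 = -25/2*1706 = -21325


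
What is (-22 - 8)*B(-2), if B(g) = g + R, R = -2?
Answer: 120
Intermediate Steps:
B(g) = -2 + g (B(g) = g - 2 = -2 + g)
(-22 - 8)*B(-2) = (-22 - 8)*(-2 - 2) = -30*(-4) = 120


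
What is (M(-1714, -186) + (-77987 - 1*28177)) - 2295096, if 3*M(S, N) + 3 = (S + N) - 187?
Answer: -7205870/3 ≈ -2.4020e+6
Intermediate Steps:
M(S, N) = -190/3 + N/3 + S/3 (M(S, N) = -1 + ((S + N) - 187)/3 = -1 + ((N + S) - 187)/3 = -1 + (-187 + N + S)/3 = -1 + (-187/3 + N/3 + S/3) = -190/3 + N/3 + S/3)
(M(-1714, -186) + (-77987 - 1*28177)) - 2295096 = ((-190/3 + (⅓)*(-186) + (⅓)*(-1714)) + (-77987 - 1*28177)) - 2295096 = ((-190/3 - 62 - 1714/3) + (-77987 - 28177)) - 2295096 = (-2090/3 - 106164) - 2295096 = -320582/3 - 2295096 = -7205870/3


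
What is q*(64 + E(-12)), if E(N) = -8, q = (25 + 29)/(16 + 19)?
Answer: 432/5 ≈ 86.400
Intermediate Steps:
q = 54/35 ≈ 1.5429
q*(64 + E(-12)) = 54*(64 - 8)/35 = (54/35)*56 = 432/5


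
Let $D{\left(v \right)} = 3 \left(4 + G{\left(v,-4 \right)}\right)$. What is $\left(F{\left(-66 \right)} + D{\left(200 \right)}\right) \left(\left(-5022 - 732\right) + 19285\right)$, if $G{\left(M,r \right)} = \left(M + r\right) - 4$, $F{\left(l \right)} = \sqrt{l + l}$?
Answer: $7956228 + 27062 i \sqrt{33} \approx 7.9562 \cdot 10^{6} + 1.5546 \cdot 10^{5} i$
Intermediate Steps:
$F{\left(l \right)} = \sqrt{2} \sqrt{l}$ ($F{\left(l \right)} = \sqrt{2 l} = \sqrt{2} \sqrt{l}$)
$G{\left(M,r \right)} = -4 + M + r$
$D{\left(v \right)} = -12 + 3 v$ ($D{\left(v \right)} = 3 \left(4 - \left(8 - v\right)\right) = 3 \left(4 + \left(-8 + v\right)\right) = 3 \left(-4 + v\right) = -12 + 3 v$)
$\left(F{\left(-66 \right)} + D{\left(200 \right)}\right) \left(\left(-5022 - 732\right) + 19285\right) = \left(\sqrt{2} \sqrt{-66} + \left(-12 + 3 \cdot 200\right)\right) \left(\left(-5022 - 732\right) + 19285\right) = \left(\sqrt{2} i \sqrt{66} + \left(-12 + 600\right)\right) \left(-5754 + 19285\right) = \left(2 i \sqrt{33} + 588\right) 13531 = \left(588 + 2 i \sqrt{33}\right) 13531 = 7956228 + 27062 i \sqrt{33}$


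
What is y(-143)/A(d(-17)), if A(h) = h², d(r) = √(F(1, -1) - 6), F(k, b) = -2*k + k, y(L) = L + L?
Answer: 286/7 ≈ 40.857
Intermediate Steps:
y(L) = 2*L
F(k, b) = -k
d(r) = I*√7 (d(r) = √(-1*1 - 6) = √(-1 - 6) = √(-7) = I*√7)
y(-143)/A(d(-17)) = (2*(-143))/((I*√7)²) = -286/(-7) = -286*(-⅐) = 286/7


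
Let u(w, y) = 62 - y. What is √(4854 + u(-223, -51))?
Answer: √4967 ≈ 70.477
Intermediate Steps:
√(4854 + u(-223, -51)) = √(4854 + (62 - 1*(-51))) = √(4854 + (62 + 51)) = √(4854 + 113) = √4967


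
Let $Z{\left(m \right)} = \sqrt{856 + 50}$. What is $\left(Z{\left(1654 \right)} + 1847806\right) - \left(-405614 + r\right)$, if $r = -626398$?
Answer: $2879818 + \sqrt{906} \approx 2.8798 \cdot 10^{6}$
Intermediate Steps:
$Z{\left(m \right)} = \sqrt{906}$
$\left(Z{\left(1654 \right)} + 1847806\right) - \left(-405614 + r\right) = \left(\sqrt{906} + 1847806\right) + \left(405614 - -626398\right) = \left(1847806 + \sqrt{906}\right) + \left(405614 + 626398\right) = \left(1847806 + \sqrt{906}\right) + 1032012 = 2879818 + \sqrt{906}$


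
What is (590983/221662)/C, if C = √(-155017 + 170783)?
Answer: 590983*√15766/3494723092 ≈ 0.021234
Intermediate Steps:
C = √15766 ≈ 125.56
(590983/221662)/C = (590983/221662)/(√15766) = (590983*(1/221662))*(√15766/15766) = 590983*(√15766/15766)/221662 = 590983*√15766/3494723092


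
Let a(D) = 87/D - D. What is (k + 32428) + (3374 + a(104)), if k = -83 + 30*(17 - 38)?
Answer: 3638527/104 ≈ 34986.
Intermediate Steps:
a(D) = -D + 87/D
k = -713 (k = -83 + 30*(-21) = -83 - 630 = -713)
(k + 32428) + (3374 + a(104)) = (-713 + 32428) + (3374 + (-1*104 + 87/104)) = 31715 + (3374 + (-104 + 87*(1/104))) = 31715 + (3374 + (-104 + 87/104)) = 31715 + (3374 - 10729/104) = 31715 + 340167/104 = 3638527/104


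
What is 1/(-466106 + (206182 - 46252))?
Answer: -1/306176 ≈ -3.2661e-6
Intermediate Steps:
1/(-466106 + (206182 - 46252)) = 1/(-466106 + 159930) = 1/(-306176) = -1/306176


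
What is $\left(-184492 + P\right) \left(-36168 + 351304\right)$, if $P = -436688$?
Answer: $-195756180480$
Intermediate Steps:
$\left(-184492 + P\right) \left(-36168 + 351304\right) = \left(-184492 - 436688\right) \left(-36168 + 351304\right) = \left(-621180\right) 315136 = -195756180480$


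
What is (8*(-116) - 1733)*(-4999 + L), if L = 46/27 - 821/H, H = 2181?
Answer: 87014095066/6543 ≈ 1.3299e+7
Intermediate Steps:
L = 26053/19629 (L = 46/27 - 821/2181 = 26053/19629 ≈ 1.3273)
(8*(-116) - 1733)*(-4999 + L) = (8*(-116) - 1733)*(-4999 + 26053/19629) = (-928 - 1733)*(-98099318/19629) = -2661*(-98099318/19629) = 87014095066/6543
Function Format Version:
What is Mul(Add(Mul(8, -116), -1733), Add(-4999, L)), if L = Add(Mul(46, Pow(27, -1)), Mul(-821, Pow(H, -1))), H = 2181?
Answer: Rational(87014095066, 6543) ≈ 1.3299e+7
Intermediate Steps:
L = Rational(26053, 19629) (L = Add(Mul(46, Pow(27, -1)), Mul(-821, Pow(2181, -1))) = Add(Mul(46, Rational(1, 27)), Mul(-821, Rational(1, 2181))) = Add(Rational(46, 27), Rational(-821, 2181)) = Rational(26053, 19629) ≈ 1.3273)
Mul(Add(Mul(8, -116), -1733), Add(-4999, L)) = Mul(Add(Mul(8, -116), -1733), Add(-4999, Rational(26053, 19629))) = Mul(Add(-928, -1733), Rational(-98099318, 19629)) = Mul(-2661, Rational(-98099318, 19629)) = Rational(87014095066, 6543)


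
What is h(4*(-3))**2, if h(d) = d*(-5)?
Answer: 3600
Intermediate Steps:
h(d) = -5*d
h(4*(-3))**2 = (-20*(-3))**2 = (-5*(-12))**2 = 60**2 = 3600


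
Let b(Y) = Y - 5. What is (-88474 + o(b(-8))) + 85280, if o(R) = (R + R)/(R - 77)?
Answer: -143717/45 ≈ -3193.7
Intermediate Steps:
b(Y) = -5 + Y
o(R) = 2*R/(-77 + R) (o(R) = (2*R)/(-77 + R) = 2*R/(-77 + R))
(-88474 + o(b(-8))) + 85280 = (-88474 + 2*(-5 - 8)/(-77 + (-5 - 8))) + 85280 = (-88474 + 2*(-13)/(-77 - 13)) + 85280 = (-88474 + 2*(-13)/(-90)) + 85280 = (-88474 + 2*(-13)*(-1/90)) + 85280 = (-88474 + 13/45) + 85280 = -3981317/45 + 85280 = -143717/45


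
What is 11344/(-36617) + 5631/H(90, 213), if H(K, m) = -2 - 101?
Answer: -207358759/3771551 ≈ -54.980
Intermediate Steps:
H(K, m) = -103
11344/(-36617) + 5631/H(90, 213) = 11344/(-36617) + 5631/(-103) = 11344*(-1/36617) + 5631*(-1/103) = -11344/36617 - 5631/103 = -207358759/3771551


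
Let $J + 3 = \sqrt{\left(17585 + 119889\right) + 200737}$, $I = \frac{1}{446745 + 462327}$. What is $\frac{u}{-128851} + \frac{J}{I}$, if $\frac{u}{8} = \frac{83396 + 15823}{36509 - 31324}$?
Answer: $- \frac{1822032379004712}{668092435} + 2727216 \sqrt{37579} \approx 5.2595 \cdot 10^{8}$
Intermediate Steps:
$I = \frac{1}{909072} \approx 1.1 \cdot 10^{-6}$
$u = \frac{793752}{5185}$ ($u = 8 \frac{83396 + 15823}{36509 - 31324} = 8 \cdot \frac{99219}{5185} = \frac{793752}{5185} \approx 153.09$)
$J = -3 + 3 \sqrt{37579}$ ($J = -3 + \sqrt{\left(17585 + 119889\right) + 200737} = -3 + \sqrt{137474 + 200737} = -3 + \sqrt{338211} = -3 + 3 \sqrt{37579} \approx 578.56$)
$\frac{u}{-128851} + \frac{J}{I} = \frac{793752}{5185 \left(-128851\right)} + \left(-3 + 3 \sqrt{37579}\right) \frac{1}{\frac{1}{909072}} = \frac{793752}{5185} \left(- \frac{1}{128851}\right) + \left(-3 + 3 \sqrt{37579}\right) 909072 = - \frac{793752}{668092435} - \left(2727216 - 2727216 \sqrt{37579}\right) = - \frac{1822032379004712}{668092435} + 2727216 \sqrt{37579}$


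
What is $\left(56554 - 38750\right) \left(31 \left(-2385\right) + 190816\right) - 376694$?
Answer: $2080572630$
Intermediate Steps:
$\left(56554 - 38750\right) \left(31 \left(-2385\right) + 190816\right) - 376694 = 17804 \left(-73935 + 190816\right) - 376694 = 17804 \cdot 116881 - 376694 = 2080949324 - 376694 = 2080572630$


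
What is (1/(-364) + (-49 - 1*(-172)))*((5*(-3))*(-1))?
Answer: 671565/364 ≈ 1845.0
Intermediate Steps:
(1/(-364) + (-49 - 1*(-172)))*((5*(-3))*(-1)) = (-1/364 + (-49 + 172))*(-15*(-1)) = (-1/364 + 123)*15 = (44771/364)*15 = 671565/364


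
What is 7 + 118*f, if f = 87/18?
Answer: 1732/3 ≈ 577.33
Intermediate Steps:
f = 29/6 (f = 87*(1/18) = 29/6 ≈ 4.8333)
7 + 118*f = 7 + 118*(29/6) = 7 + 1711/3 = 1732/3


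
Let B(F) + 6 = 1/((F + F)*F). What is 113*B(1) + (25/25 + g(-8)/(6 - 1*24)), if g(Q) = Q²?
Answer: -11233/18 ≈ -624.06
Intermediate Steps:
B(F) = -6 + 1/(2*F²) (B(F) = -6 + 1/((F + F)*F) = -6 + 1/(((2*F))*F) = -6 + (1/(2*F))/F = -6 + 1/(2*F²))
113*B(1) + (25/25 + g(-8)/(6 - 1*24)) = 113*(-6 + (½)/1²) + (25/25 + (-8)²/(6 - 1*24)) = 113*(-6 + (½)*1) + (25*(1/25) + 64/(6 - 24)) = 113*(-6 + ½) + (1 + 64/(-18)) = 113*(-11/2) + (1 + 64*(-1/18)) = -1243/2 + (1 - 32/9) = -1243/2 - 23/9 = -11233/18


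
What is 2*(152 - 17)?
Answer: 270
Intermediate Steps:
2*(152 - 17) = 2*135 = 270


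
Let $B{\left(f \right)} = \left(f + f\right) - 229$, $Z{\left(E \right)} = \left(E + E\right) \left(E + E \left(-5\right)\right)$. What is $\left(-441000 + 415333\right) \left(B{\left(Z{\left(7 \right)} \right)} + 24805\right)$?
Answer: $-610669264$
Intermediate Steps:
$Z{\left(E \right)} = - 8 E^{2}$ ($Z{\left(E \right)} = 2 E \left(E - 5 E\right) = 2 E \left(- 4 E\right) = - 8 E^{2}$)
$B{\left(f \right)} = -229 + 2 f$ ($B{\left(f \right)} = 2 f - 229 = -229 + 2 f$)
$\left(-441000 + 415333\right) \left(B{\left(Z{\left(7 \right)} \right)} + 24805\right) = \left(-441000 + 415333\right) \left(\left(-229 + 2 \left(- 8 \cdot 7^{2}\right)\right) + 24805\right) = - 25667 \left(\left(-229 + 2 \left(\left(-8\right) 49\right)\right) + 24805\right) = - 25667 \left(\left(-229 + 2 \left(-392\right)\right) + 24805\right) = - 25667 \left(\left(-229 - 784\right) + 24805\right) = - 25667 \left(-1013 + 24805\right) = \left(-25667\right) 23792 = -610669264$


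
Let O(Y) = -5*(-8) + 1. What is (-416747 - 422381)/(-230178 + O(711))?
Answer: 839128/230137 ≈ 3.6462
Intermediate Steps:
O(Y) = 41 (O(Y) = 40 + 1 = 41)
(-416747 - 422381)/(-230178 + O(711)) = (-416747 - 422381)/(-230178 + 41) = -839128/(-230137) = -839128*(-1/230137) = 839128/230137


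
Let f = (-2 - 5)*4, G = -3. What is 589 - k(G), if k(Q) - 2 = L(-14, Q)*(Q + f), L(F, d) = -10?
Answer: 277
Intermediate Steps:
f = -28 (f = -7*4 = -28)
k(Q) = 282 - 10*Q (k(Q) = 2 - 10*(Q - 28) = 2 - 10*(-28 + Q) = 2 + (280 - 10*Q) = 282 - 10*Q)
589 - k(G) = 589 - (282 - 10*(-3)) = 589 - (282 + 30) = 589 - 1*312 = 589 - 312 = 277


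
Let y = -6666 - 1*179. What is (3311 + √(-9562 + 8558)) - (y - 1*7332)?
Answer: 17488 + 2*I*√251 ≈ 17488.0 + 31.686*I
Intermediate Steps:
y = -6845 (y = -6666 - 179 = -6845)
(3311 + √(-9562 + 8558)) - (y - 1*7332) = (3311 + √(-9562 + 8558)) - (-6845 - 1*7332) = (3311 + √(-1004)) - (-6845 - 7332) = (3311 + 2*I*√251) - 1*(-14177) = (3311 + 2*I*√251) + 14177 = 17488 + 2*I*√251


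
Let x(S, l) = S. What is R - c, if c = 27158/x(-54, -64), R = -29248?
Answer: -776117/27 ≈ -28745.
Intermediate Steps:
c = -13579/27 (c = 27158/(-54) = 27158*(-1/54) = -13579/27 ≈ -502.93)
R - c = -29248 - 1*(-13579/27) = -29248 + 13579/27 = -776117/27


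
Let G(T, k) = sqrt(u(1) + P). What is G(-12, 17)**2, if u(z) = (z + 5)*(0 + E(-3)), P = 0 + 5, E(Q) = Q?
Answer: -13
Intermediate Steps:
P = 5
u(z) = -15 - 3*z (u(z) = (z + 5)*(0 - 3) = (5 + z)*(-3) = -15 - 3*z)
G(T, k) = I*sqrt(13) (G(T, k) = sqrt((-15 - 3*1) + 5) = sqrt((-15 - 3) + 5) = sqrt(-18 + 5) = sqrt(-13) = I*sqrt(13))
G(-12, 17)**2 = (I*sqrt(13))**2 = -13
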